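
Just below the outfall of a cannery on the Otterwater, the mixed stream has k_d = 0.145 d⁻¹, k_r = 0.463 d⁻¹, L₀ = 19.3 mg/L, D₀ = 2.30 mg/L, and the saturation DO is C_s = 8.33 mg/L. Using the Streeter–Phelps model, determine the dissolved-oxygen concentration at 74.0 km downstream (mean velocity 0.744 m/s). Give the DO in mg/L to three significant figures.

Travel time t = x/v = 74.0 km / (0.744 m/s) = 74000 m / 0.744 m/s = 99460 s = 1.151 d.
k_d L₀/(k_r−k_d) = 0.145×19.3/(0.463−0.145) = 2.798/0.3180 = 8.800 mg/L.
e^(−k_d t) = e^(−0.145×1.151) = 0.8463; e^(−k_r t) = e^(−0.463×1.151) = 0.5868.
D = 8.800 × (0.8463 − 0.5868) + 2.30 × 0.5868 = 2.283 + 1.350 = 3.633 mg/L.
DO = C_s − D = 8.33 − 3.633 = 4.697 mg/L.

DO ≈ 4.70 mg/L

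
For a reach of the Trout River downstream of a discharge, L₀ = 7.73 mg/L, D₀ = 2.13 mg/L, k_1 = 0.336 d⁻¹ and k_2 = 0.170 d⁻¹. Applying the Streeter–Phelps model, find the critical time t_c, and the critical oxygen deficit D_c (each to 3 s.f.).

t_c ≈ 3.34 d; D_c ≈ 4.98 mg/L

t_c = [1/(k_2−k_1)] ln[(k_2/k_1)(1 − D₀(k_2−k_1)/(k_1 L₀))]
= [1/(0.170−0.336)] ln[(0.170/0.336)(1 − 2.13×-0.1660/(0.336×7.73))]
= (1/-0.1660) ln[0.5060 × 1.136] = -6.024 × ln(0.5748) = -6.024 × -0.5537 = 3.335 d.
L(t_c) = L₀ e^(−k_1 t_c) = 7.73 × 0.3261 = 2.520 mg/L, and at the critical point k_2 D_c = k_1 L, so D_c = (0.336/0.170) × 2.520 = 4.981 mg/L.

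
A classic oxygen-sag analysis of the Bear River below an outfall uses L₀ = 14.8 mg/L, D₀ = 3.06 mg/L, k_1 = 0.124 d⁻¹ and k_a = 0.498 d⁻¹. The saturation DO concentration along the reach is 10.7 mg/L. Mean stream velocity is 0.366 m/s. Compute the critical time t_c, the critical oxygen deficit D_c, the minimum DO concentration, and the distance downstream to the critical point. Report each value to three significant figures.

With k_a/k_1 = 4.016 and 1 − D₀(k_a−k_1)/(k_1 L₀) = 0.3764,
t_c = ln(4.016 × 0.3764) / (0.498 − 0.124) = ln(1.512) / 0.3740 = 0.4132/0.3740 = 1.105 d.
D_c = (k_1/k_a) L₀ e^(−k_1 t_c) = (0.124/0.498) × 14.8 × e^(−0.124×1.105) = 0.2490 × 14.8 × 0.8720 = 3.213 mg/L.
Minimum DO = C_s − D_c = 10.7 − 3.213 = 7.487 mg/L.
x_c = v t_c = 0.366 m/s × 1.105 d × 86400 s/d = 34940 m ≈ 34.9 km.

t_c ≈ 1.10 d; D_c ≈ 3.21 mg/L; min DO ≈ 7.49 mg/L; x_c ≈ 34.9 km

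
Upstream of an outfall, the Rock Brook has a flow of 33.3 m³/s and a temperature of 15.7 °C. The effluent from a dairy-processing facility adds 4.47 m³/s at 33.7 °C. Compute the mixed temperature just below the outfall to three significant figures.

17.8 °C

Flow-weighted mixing: C = (Q_r C_r + Q_w C_w)/(Q_r + Q_w)
= (33.3×15.7 + 4.47×33.7)/(33.3 + 4.47) = 673.4/37.77 = 17.83 °C.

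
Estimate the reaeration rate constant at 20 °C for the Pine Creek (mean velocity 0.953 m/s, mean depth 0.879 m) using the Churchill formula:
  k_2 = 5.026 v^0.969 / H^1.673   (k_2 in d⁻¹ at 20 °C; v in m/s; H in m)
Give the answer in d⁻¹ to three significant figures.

k_2 ≈ 5.95 d⁻¹

k_2 = 5.026 × 0.953^0.969 / 0.879^1.673 = 5.026 × 0.9544 / 0.8059 = 5.952 d⁻¹.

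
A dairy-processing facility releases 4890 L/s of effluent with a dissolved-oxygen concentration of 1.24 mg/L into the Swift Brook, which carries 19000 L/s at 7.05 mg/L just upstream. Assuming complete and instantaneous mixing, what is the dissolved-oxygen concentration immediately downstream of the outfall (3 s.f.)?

5.86 mg/L

Flow-weighted mixing: C = (Q_r C_r + Q_w C_w)/(Q_r + Q_w)
= (19000×7.05 + 4890×1.24)/(19000 + 4890) = 140000/23890 = 5.861 mg/L.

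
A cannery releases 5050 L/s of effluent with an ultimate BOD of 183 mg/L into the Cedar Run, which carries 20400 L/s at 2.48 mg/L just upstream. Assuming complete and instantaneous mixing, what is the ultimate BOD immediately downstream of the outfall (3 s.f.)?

38.3 mg/L

Flow-weighted mixing: C = (Q_r C_r + Q_w C_w)/(Q_r + Q_w)
= (20400×2.48 + 5050×183)/(20400 + 5050) = 974700/25450 = 38.30 mg/L.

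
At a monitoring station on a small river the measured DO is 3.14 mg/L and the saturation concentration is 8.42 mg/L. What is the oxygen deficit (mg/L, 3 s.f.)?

D = C_s − C = 8.42 − 3.14 = 5.28 mg/L.

D ≈ 5.28 mg/L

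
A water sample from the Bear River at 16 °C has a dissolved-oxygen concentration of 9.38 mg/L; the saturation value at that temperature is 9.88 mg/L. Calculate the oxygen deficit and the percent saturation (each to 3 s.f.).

D = C_s − C = 9.88 − 9.38 = 0.500 mg/L.
% saturation = 9.38/9.88 × 100 = 94.9 %.

D ≈ 0.500 mg/L; 94.9 % saturation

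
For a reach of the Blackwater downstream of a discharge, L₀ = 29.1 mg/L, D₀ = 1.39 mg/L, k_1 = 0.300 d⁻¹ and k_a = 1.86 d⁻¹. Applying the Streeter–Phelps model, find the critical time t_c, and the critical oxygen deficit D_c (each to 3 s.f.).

t_c ≈ 0.987 d; D_c ≈ 3.49 mg/L

At the critical point dD/dt = 0, so k_1 L₀ e^(−k_1 t) = k_a D. Substituting D(t) from the Streeter–Phelps equation and solving for t gives
t_c = ln[(k_a/k_1)(1 − D₀(k_a−k_1)/(k_1 L₀))] / (k_a−k_1).
Here k_a−k_1 = 1.560 d⁻¹ and 1 − D₀(k_a−k_1)/(k_1 L₀) = 1 − 1.39×1.560/(0.300×29.1) = 0.7516, so
t_c = ln(6.200 × 0.7516) / 1.560 = 1.539 / 1.560 = 0.9866 d.
D_c = (k_1/k_a) L₀ e^(−k_1 t_c) = (0.300/1.86) × 29.1 × e^(−0.300×0.9866) = 0.1613 × 29.1 × 0.7438 = 3.491 mg/L.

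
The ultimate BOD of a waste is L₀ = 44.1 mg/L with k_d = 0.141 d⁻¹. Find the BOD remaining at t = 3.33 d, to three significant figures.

L ≈ 27.6 mg/L

L_t = L₀ e^(−k_d t) = 44.1 × e^(−0.141×3.33) = 44.1 × 0.6253 = 27.58 mg/L.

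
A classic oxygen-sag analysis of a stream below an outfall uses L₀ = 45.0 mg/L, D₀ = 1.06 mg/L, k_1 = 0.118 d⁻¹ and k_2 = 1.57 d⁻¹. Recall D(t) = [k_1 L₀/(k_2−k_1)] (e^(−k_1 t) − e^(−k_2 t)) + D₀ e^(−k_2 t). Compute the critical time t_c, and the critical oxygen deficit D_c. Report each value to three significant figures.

t_c ≈ 1.55 d; D_c ≈ 2.82 mg/L

At the critical point dD/dt = 0, so k_1 L₀ e^(−k_1 t) = k_2 D. Substituting D(t) from the Streeter–Phelps equation and solving for t gives
t_c = ln[(k_2/k_1)(1 − D₀(k_2−k_1)/(k_1 L₀))] / (k_2−k_1).
Here k_2−k_1 = 1.452 d⁻¹ and 1 − D₀(k_2−k_1)/(k_1 L₀) = 1 − 1.06×1.452/(0.118×45.0) = 0.7101, so
t_c = ln(13.31 × 0.7101) / 1.452 = 2.246 / 1.452 = 1.547 d.
D_c = (k_1/k_2) L₀ e^(−k_1 t_c) = (0.118/1.57) × 45.0 × e^(−0.118×1.547) = 0.07516 × 45.0 × 0.8332 = 2.818 mg/L.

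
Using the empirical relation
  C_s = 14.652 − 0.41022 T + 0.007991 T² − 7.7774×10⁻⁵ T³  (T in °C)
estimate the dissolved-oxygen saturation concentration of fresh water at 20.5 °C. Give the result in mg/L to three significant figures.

C_s = 14.652 − 0.41022×20.5 + 0.007991×20.5² − 7.7774×10⁻⁵×20.5³ = 8.931 mg/L.

C_s ≈ 8.93 mg/L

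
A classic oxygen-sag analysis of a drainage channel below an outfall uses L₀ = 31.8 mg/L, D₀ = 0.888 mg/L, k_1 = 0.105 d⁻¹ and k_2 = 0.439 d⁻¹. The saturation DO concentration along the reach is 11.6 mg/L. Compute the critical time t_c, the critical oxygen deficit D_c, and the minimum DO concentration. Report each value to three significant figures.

t_c = [1/(k_2−k_1)] ln[(k_2/k_1)(1 − D₀(k_2−k_1)/(k_1 L₀))]
= [1/(0.439−0.105)] ln[(0.439/0.105)(1 − 0.888×0.3340/(0.105×31.8))]
= (1/0.3340) ln[4.181 × 0.9112] = 2.994 × ln(3.810) = 2.994 × 1.338 = 4.005 d.
L(t_c) = L₀ e^(−k_1 t_c) = 31.8 × 0.6567 = 20.88 mg/L, and at the critical point k_2 D_c = k_1 L, so D_c = (0.105/0.439) × 20.88 = 4.995 mg/L.
Minimum DO = C_s − D_c = 11.6 − 4.995 = 6.605 mg/L.

t_c ≈ 4.00 d; D_c ≈ 5.00 mg/L; min DO ≈ 6.60 mg/L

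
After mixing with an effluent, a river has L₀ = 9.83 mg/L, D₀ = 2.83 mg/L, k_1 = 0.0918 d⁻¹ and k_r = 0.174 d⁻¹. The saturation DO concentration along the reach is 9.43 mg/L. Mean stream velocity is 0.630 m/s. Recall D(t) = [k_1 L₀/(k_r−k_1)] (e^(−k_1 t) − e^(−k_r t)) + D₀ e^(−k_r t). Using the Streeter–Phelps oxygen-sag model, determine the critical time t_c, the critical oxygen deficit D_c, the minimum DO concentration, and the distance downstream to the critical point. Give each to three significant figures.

t_c ≈ 4.15 d; D_c ≈ 3.54 mg/L; min DO ≈ 5.89 mg/L; x_c ≈ 226 km

At the critical point dD/dt = 0, so k_1 L₀ e^(−k_1 t) = k_r D. Substituting D(t) from the Streeter–Phelps equation and solving for t gives
t_c = ln[(k_r/k_1)(1 − D₀(k_r−k_1)/(k_1 L₀))] / (k_r−k_1).
Here k_r−k_1 = 0.08220 d⁻¹ and 1 − D₀(k_r−k_1)/(k_1 L₀) = 1 − 2.83×0.08220/(0.0918×9.83) = 0.7422, so
t_c = ln(1.895 × 0.7422) / 0.08220 = 0.3413 / 0.08220 = 4.152 d.
D_c = (k_1/k_r) L₀ e^(−k_1 t_c) = (0.0918/0.174) × 9.83 × e^(−0.0918×4.152) = 0.5276 × 9.83 × 0.6831 = 3.542 mg/L.
Minimum DO = C_s − D_c = 9.43 − 3.542 = 5.888 mg/L.
x_c = v t_c = 0.630 m/s × 4.152 d × 86400 s/d = 226000 m ≈ 226 km.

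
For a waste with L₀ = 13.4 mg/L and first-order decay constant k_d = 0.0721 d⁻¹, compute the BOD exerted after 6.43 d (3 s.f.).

y_t = L₀(1 − e^(−k_d t)) = 13.4 × (1 − e^(−0.0721×6.43))
= 13.4 × (1 − 0.6290) = 13.4 × 0.3710 = 4.971 mg/L.

y ≈ 4.97 mg/L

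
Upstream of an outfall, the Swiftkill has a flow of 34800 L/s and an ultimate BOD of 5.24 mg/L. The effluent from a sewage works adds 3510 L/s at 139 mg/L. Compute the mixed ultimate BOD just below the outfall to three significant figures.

Flow-weighted mixing: C = (Q_r C_r + Q_w C_w)/(Q_r + Q_w)
= (34800×5.24 + 3510×139)/(34800 + 3510) = 670200/38310 = 17.50 mg/L.

17.5 mg/L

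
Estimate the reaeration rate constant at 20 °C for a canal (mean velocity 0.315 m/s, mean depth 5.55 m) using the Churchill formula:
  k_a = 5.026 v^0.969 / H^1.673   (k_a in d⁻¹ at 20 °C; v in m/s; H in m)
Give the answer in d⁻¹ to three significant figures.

k_a ≈ 0.0933 d⁻¹

k_a = 5.026 × 0.315^0.969 / 5.55^1.673 = 5.026 × 0.3265 / 17.59 = 0.09330 d⁻¹.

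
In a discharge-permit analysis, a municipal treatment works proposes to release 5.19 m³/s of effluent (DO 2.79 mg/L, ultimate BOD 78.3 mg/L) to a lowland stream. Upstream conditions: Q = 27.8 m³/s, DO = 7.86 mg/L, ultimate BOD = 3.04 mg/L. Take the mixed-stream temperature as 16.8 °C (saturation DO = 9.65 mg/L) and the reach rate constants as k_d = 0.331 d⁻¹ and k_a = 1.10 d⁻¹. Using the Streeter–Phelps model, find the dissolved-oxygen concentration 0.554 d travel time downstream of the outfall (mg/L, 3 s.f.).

DO ≈ 6.39 mg/L

Mixed DO = (27.8×7.86 + 5.19×2.79)/(27.8+5.19) = 233.0/32.99 = 7.062 mg/L.
Mixed L₀ = (27.8×3.04 + 5.19×78.3)/(32.99) = 490.9/32.99 = 14.88 mg/L.
Initial deficit D₀ = C_s − DO₀ = 9.65 − 7.062 = 2.588 mg/L.
D(0.554) = [0.331×14.88/(1.10−0.331)](e^(−0.331×0.554) − e^(−1.10×0.554)) + 2.588 e^(−1.10×0.554)
= 6.405 × (0.8325 − 0.5437) + 2.588 × 0.5437 = 3.256 mg/L.
DO = 9.65 − 3.256 = 6.394 mg/L.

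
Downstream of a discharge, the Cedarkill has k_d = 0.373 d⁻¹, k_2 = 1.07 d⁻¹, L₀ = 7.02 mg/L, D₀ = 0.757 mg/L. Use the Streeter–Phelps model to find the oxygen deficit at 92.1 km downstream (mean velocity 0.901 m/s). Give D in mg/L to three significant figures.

D ≈ 1.57 mg/L

Travel time t = x/v = 92.1 km / (0.901 m/s) = 92100 m / 0.901 m/s = 102200 s = 1.183 d.
k_d L₀/(k_2−k_d) = 0.373×7.02/(1.07−0.373) = 2.618/0.6970 = 3.757 mg/L.
e^(−k_d t) = e^(−0.373×1.183) = 0.6432; e^(−k_2 t) = e^(−1.07×1.183) = 0.2820.
D = 3.757 × (0.6432 − 0.2820) + 0.757 × 0.2820 = 1.357 + 0.2135 = 1.570 mg/L.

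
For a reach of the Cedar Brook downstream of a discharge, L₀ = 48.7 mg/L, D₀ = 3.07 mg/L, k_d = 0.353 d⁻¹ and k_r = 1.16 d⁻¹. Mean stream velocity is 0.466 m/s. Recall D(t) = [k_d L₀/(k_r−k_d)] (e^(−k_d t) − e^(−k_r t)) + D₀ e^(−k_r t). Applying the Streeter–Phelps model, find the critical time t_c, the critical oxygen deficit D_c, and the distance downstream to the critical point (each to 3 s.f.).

At the critical point dD/dt = 0, so k_d L₀ e^(−k_d t) = k_r D. Substituting D(t) from the Streeter–Phelps equation and solving for t gives
t_c = ln[(k_r/k_d)(1 − D₀(k_r−k_d)/(k_d L₀))] / (k_r−k_d).
Here k_r−k_d = 0.8070 d⁻¹ and 1 − D₀(k_r−k_d)/(k_d L₀) = 1 − 3.07×0.8070/(0.353×48.7) = 0.8559, so
t_c = ln(3.286 × 0.8559) / 0.8070 = 1.034 / 0.8070 = 1.281 d.
L(t_c) = L₀ e^(−k_d t_c) = 48.7 × 0.6361 = 30.98 mg/L, and at the critical point k_r D_c = k_d L, so D_c = (0.353/1.16) × 30.98 = 9.428 mg/L.
x_c = v t_c = 0.466 m/s × 1.281 d × 86400 s/d = 51590 m ≈ 51.6 km.

t_c ≈ 1.28 d; D_c ≈ 9.43 mg/L; x_c ≈ 51.6 km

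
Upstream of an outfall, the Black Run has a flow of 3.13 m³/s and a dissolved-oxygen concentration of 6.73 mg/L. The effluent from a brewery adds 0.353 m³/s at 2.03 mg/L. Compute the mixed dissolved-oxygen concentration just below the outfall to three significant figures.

Flow-weighted mixing: C = (Q_r C_r + Q_w C_w)/(Q_r + Q_w)
= (3.13×6.73 + 0.353×2.03)/(3.13 + 0.353) = 21.78/3.483 = 6.254 mg/L.

6.25 mg/L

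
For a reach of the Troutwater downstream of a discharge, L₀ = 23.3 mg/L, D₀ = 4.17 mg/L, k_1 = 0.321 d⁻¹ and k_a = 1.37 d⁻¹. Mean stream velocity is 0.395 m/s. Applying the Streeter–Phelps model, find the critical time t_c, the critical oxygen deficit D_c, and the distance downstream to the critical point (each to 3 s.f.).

At the critical point dD/dt = 0, so k_1 L₀ e^(−k_1 t) = k_a D. Substituting D(t) from the Streeter–Phelps equation and solving for t gives
t_c = ln[(k_a/k_1)(1 − D₀(k_a−k_1)/(k_1 L₀))] / (k_a−k_1).
Here k_a−k_1 = 1.049 d⁻¹ and 1 − D₀(k_a−k_1)/(k_1 L₀) = 1 − 4.17×1.049/(0.321×23.3) = 0.4151, so
t_c = ln(4.268 × 0.4151) / 1.049 = 0.5720 / 1.049 = 0.5453 d.
D_c = (k_1/k_a) L₀ e^(−k_1 t_c) = (0.321/1.37) × 23.3 × e^(−0.321×0.5453) = 0.2343 × 23.3 × 0.8394 = 4.583 mg/L.
x_c = v t_c = 0.395 m/s × 0.5453 d × 86400 s/d = 18610 m ≈ 18.6 km.

t_c ≈ 0.545 d; D_c ≈ 4.58 mg/L; x_c ≈ 18.6 km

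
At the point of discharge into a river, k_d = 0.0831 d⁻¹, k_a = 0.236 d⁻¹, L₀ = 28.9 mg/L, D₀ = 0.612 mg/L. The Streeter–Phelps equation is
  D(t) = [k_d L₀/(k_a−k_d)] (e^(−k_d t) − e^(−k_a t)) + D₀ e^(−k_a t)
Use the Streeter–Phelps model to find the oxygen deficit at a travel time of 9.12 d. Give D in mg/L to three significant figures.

D ≈ 5.61 mg/L

k_d L₀/(k_a−k_d) = 0.0831×28.9/(0.236−0.0831) = 2.402/0.1529 = 15.71 mg/L.
e^(−k_d t) = e^(−0.0831×9.120) = 0.4687; e^(−k_a t) = e^(−0.236×9.120) = 0.1162.
D = 15.71 × (0.4687 − 0.1162) + 0.612 × 0.1162 = 5.536 + 0.07112 = 5.607 mg/L.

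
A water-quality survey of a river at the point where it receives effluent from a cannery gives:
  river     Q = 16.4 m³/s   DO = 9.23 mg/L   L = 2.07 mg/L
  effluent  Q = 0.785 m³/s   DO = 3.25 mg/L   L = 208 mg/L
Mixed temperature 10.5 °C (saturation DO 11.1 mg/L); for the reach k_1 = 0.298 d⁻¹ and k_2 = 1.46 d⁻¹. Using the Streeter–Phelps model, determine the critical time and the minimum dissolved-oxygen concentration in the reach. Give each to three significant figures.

t_c ≈ 0.247 d; minimum DO ≈ 8.92 mg/L

Mixed DO = (16.4×9.23 + 0.785×3.25)/(16.4+0.785) = 153.9/17.18 = 8.957 mg/L.
Mixed L₀ = (16.4×2.07 + 0.785×208)/(17.18) = 197.2/17.18 = 11.48 mg/L.
Initial deficit D₀ = C_s − DO₀ = 11.1 − 8.957 = 2.143 mg/L.
t_c = (1/1.162) ln[(1.46/0.298)(1 − 2.143×1.162/(0.298×11.48))] = 0.8606 × ln(1.332) = 0.2466 d.
D_c = (0.298/1.46) × 11.48 × e^(−0.298×0.2466) = 0.2041 × 11.48 × 0.9291 = 2.177 mg/L.
Minimum DO = 11.1 − 2.177 = 8.923 mg/L.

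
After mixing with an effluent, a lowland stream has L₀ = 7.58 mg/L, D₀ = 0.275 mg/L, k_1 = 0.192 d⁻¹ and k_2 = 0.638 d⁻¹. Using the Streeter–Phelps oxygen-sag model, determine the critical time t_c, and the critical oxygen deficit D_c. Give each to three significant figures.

At the critical point dD/dt = 0, so k_1 L₀ e^(−k_1 t) = k_2 D. Substituting D(t) from the Streeter–Phelps equation and solving for t gives
t_c = ln[(k_2/k_1)(1 − D₀(k_2−k_1)/(k_1 L₀))] / (k_2−k_1).
Here k_2−k_1 = 0.4460 d⁻¹ and 1 − D₀(k_2−k_1)/(k_1 L₀) = 1 − 0.275×0.4460/(0.192×7.58) = 0.9157, so
t_c = ln(3.323 × 0.9157) / 0.4460 = 1.113 / 0.4460 = 2.495 d.
L(t_c) = L₀ e^(−k_1 t_c) = 7.58 × 0.6194 = 4.695 mg/L, and at the critical point k_2 D_c = k_1 L, so D_c = (0.192/0.638) × 4.695 = 1.413 mg/L.

t_c ≈ 2.50 d; D_c ≈ 1.41 mg/L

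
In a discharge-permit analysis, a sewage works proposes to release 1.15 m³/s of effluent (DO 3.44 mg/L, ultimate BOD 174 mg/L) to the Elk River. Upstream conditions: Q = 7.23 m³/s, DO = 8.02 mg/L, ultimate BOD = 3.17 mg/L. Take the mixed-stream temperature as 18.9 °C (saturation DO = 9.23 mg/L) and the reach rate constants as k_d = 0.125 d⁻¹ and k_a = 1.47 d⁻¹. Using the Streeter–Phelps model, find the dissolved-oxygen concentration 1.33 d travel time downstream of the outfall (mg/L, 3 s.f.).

DO ≈ 7.23 mg/L

Mixed DO = (7.23×8.02 + 1.15×3.44)/(7.23+1.15) = 61.94/8.380 = 7.391 mg/L.
Mixed L₀ = (7.23×3.17 + 1.15×174)/(8.380) = 223.0/8.380 = 26.61 mg/L.
Initial deficit D₀ = C_s − DO₀ = 9.23 − 7.391 = 1.839 mg/L.
D(1.33) = [0.125×26.61/(1.47−0.125)](e^(−0.125×1.33) − e^(−1.47×1.33)) + 1.839 e^(−1.47×1.33)
= 2.473 × (0.8468 − 0.1416) + 1.839 × 0.1416 = 2.005 mg/L.
DO = 9.23 − 2.005 = 7.225 mg/L.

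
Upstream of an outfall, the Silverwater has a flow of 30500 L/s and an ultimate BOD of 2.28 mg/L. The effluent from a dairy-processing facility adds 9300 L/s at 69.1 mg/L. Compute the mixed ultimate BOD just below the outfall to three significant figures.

Flow-weighted mixing: C = (Q_r C_r + Q_w C_w)/(Q_r + Q_w)
= (30500×2.28 + 9300×69.1)/(30500 + 9300) = 712200/39800 = 17.89 mg/L.

17.9 mg/L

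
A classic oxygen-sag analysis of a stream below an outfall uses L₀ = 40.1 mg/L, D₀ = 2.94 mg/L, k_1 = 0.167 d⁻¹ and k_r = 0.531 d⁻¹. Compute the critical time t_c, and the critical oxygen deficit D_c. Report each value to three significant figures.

With k_r/k_1 = 3.180 and 1 − D₀(k_r−k_1)/(k_1 L₀) = 0.8402,
t_c = ln(3.180 × 0.8402) / (0.531 − 0.167) = ln(2.672) / 0.3640 = 0.9826/0.3640 = 2.700 d.
D_c = (k_1/k_r) L₀ e^(−k_1 t_c) = (0.167/0.531) × 40.1 × e^(−0.167×2.700) = 0.3145 × 40.1 × 0.6371 = 8.035 mg/L.

t_c ≈ 2.70 d; D_c ≈ 8.03 mg/L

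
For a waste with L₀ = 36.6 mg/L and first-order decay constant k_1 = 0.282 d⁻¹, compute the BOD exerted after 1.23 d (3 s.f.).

y ≈ 10.7 mg/L

y_t = L₀(1 − e^(−k_1 t)) = 36.6 × (1 − e^(−0.282×1.23))
= 36.6 × (1 − 0.7069) = 36.6 × 0.2931 = 10.73 mg/L.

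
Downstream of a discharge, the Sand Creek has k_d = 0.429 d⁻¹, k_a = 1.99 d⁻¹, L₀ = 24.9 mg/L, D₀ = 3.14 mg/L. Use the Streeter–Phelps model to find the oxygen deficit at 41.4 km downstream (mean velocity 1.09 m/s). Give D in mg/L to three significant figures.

D ≈ 4.12 mg/L

Travel time t = x/v = 41.4 km / (1.09 m/s) = 41400 m / 1.09 m/s = 37980 s = 0.4396 d.
k_d L₀/(k_a−k_d) = 0.429×24.9/(1.99−0.429) = 10.68/1.561 = 6.843 mg/L.
e^(−k_d t) = e^(−0.429×0.4396) = 0.8281; e^(−k_a t) = e^(−1.99×0.4396) = 0.4169.
D = 6.843 × (0.8281 − 0.4169) + 3.14 × 0.4169 = 2.814 + 1.309 = 4.123 mg/L.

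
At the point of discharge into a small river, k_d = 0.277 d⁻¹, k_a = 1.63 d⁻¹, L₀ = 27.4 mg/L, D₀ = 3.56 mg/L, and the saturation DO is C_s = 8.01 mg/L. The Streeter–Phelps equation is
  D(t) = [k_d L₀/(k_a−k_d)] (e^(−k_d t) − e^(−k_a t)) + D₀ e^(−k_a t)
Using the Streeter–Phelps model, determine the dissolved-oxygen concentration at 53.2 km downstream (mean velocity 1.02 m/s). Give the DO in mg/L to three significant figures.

DO ≈ 4.03 mg/L

Travel time t = x/v = 53.2 km / (1.02 m/s) = 53200 m / 1.02 m/s = 52160 s = 0.6037 d.
k_d L₀/(k_a−k_d) = 0.277×27.4/(1.63−0.277) = 7.590/1.353 = 5.610 mg/L.
e^(−k_d t) = e^(−0.277×0.6037) = 0.8460; e^(−k_a t) = e^(−1.63×0.6037) = 0.3738.
D = 5.610 × (0.8460 − 0.3738) + 3.56 × 0.3738 = 2.649 + 1.331 = 3.980 mg/L.
DO = C_s − D = 8.01 − 3.980 = 4.030 mg/L.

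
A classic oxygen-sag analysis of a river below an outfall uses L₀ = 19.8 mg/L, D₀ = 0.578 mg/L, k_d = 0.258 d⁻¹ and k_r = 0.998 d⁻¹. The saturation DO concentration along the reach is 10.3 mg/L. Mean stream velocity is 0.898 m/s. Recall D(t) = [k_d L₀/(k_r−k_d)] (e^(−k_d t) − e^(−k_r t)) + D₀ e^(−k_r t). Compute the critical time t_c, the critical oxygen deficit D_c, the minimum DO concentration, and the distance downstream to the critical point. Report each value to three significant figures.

t_c ≈ 1.71 d; D_c ≈ 3.29 mg/L; min DO ≈ 7.01 mg/L; x_c ≈ 133 km

t_c = [1/(k_r−k_d)] ln[(k_r/k_d)(1 − D₀(k_r−k_d)/(k_d L₀))]
= [1/(0.998−0.258)] ln[(0.998/0.258)(1 − 0.578×0.7400/(0.258×19.8))]
= (1/0.7400) ln[3.868 × 0.9163] = 1.351 × ln(3.544) = 1.351 × 1.265 = 1.710 d.
D_c = (k_d/k_r) L₀ e^(−k_d t_c) = (0.258/0.998) × 19.8 × e^(−0.258×1.710) = 0.2585 × 19.8 × 0.6433 = 3.293 mg/L.
Minimum DO = C_s − D_c = 10.3 − 3.293 = 7.007 mg/L.
x_c = v t_c = 0.898 m/s × 1.710 d × 86400 s/d = 132700 m ≈ 133 km.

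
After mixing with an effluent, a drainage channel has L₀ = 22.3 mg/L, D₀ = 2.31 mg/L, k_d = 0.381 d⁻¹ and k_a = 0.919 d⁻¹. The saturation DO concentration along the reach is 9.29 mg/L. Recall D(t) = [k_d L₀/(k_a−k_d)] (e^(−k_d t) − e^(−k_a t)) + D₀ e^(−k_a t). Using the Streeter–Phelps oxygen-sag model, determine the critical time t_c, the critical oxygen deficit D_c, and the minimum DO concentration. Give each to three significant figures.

t_c ≈ 1.34 d; D_c ≈ 5.54 mg/L; min DO ≈ 3.75 mg/L

t_c = [1/(k_a−k_d)] ln[(k_a/k_d)(1 − D₀(k_a−k_d)/(k_d L₀))]
= [1/(0.919−0.381)] ln[(0.919/0.381)(1 − 2.31×0.5380/(0.381×22.3))]
= (1/0.5380) ln[2.412 × 0.8537] = 1.859 × ln(2.059) = 1.859 × 0.7223 = 1.343 d.
L(t_c) = L₀ e^(−k_d t_c) = 22.3 × 0.5996 = 13.37 mg/L, and at the critical point k_a D_c = k_d L, so D_c = (0.381/0.919) × 13.37 = 5.543 mg/L.
Minimum DO = C_s − D_c = 9.29 − 5.543 = 3.747 mg/L.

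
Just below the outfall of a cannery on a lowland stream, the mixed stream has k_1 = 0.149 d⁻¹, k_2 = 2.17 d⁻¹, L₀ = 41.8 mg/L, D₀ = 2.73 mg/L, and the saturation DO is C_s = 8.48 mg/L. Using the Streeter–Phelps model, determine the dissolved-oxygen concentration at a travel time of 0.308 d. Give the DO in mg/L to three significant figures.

k_1 L₀/(k_2−k_1) = 0.149×41.8/(2.17−0.149) = 6.228/2.021 = 3.082 mg/L.
e^(−k_1 t) = e^(−0.149×0.3080) = 0.9551; e^(−k_2 t) = e^(−2.17×0.3080) = 0.5125.
D = 3.082 × (0.9551 − 0.5125) + 2.73 × 0.5125 = 1.364 + 1.399 = 2.763 mg/L.
DO = C_s − D = 8.48 − 2.763 = 5.717 mg/L.

DO ≈ 5.72 mg/L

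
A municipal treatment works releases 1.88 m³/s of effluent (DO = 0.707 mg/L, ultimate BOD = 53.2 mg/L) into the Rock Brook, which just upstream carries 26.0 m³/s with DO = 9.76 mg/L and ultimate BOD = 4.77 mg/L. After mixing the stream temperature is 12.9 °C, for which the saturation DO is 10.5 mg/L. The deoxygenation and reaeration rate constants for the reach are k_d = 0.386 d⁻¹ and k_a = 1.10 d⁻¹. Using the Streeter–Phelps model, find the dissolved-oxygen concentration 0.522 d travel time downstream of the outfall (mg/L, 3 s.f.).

DO ≈ 8.63 mg/L

Mixed DO = (26.0×9.76 + 1.88×0.707)/(26.0+1.88) = 255.1/27.88 = 9.150 mg/L.
Mixed L₀ = (26.0×4.77 + 1.88×53.2)/(27.88) = 224.0/27.88 = 8.036 mg/L.
Initial deficit D₀ = C_s − DO₀ = 10.5 − 9.150 = 1.350 mg/L.
D(0.522) = [0.386×8.036/(1.10−0.386)](e^(−0.386×0.522) − e^(−1.10×0.522)) + 1.350 e^(−1.10×0.522)
= 4.344 × (0.8175 − 0.5632) + 1.350 × 0.5632 = 1.865 mg/L.
DO = 10.5 − 1.865 = 8.635 mg/L.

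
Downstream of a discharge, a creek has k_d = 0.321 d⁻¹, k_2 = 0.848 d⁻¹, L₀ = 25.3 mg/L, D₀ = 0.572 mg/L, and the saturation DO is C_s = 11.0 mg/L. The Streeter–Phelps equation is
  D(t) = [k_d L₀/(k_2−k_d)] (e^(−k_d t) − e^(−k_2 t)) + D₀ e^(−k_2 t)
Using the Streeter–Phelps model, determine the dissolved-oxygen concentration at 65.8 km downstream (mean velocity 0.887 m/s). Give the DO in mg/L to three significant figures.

Travel time t = x/v = 65.8 km / (0.887 m/s) = 65800 m / 0.887 m/s = 74180 s = 0.8586 d.
k_d L₀/(k_2−k_d) = 0.321×25.3/(0.848−0.321) = 8.121/0.5270 = 15.41 mg/L.
e^(−k_d t) = e^(−0.321×0.8586) = 0.7591; e^(−k_2 t) = e^(−0.848×0.8586) = 0.4828.
D = 15.41 × (0.7591 − 0.4828) + 0.572 × 0.4828 = 4.258 + 0.2762 = 4.534 mg/L.
DO = C_s − D = 11.0 − 4.534 = 6.466 mg/L.

DO ≈ 6.47 mg/L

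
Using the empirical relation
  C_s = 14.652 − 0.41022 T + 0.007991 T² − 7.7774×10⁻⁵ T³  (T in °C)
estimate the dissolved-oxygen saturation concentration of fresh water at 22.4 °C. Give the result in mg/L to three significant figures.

C_s = 14.652 − 0.41022×22.4 + 0.007991×22.4² − 7.7774×10⁻⁵×22.4³ = 8.599 mg/L.

C_s ≈ 8.60 mg/L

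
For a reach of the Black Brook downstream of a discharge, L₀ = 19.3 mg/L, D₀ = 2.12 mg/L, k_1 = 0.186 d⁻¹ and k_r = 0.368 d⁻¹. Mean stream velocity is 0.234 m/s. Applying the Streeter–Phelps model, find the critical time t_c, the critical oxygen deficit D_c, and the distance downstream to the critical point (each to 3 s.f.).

t_c ≈ 3.12 d; D_c ≈ 5.46 mg/L; x_c ≈ 63.2 km

At the critical point dD/dt = 0, so k_1 L₀ e^(−k_1 t) = k_r D. Substituting D(t) from the Streeter–Phelps equation and solving for t gives
t_c = ln[(k_r/k_1)(1 − D₀(k_r−k_1)/(k_1 L₀))] / (k_r−k_1).
Here k_r−k_1 = 0.1820 d⁻¹ and 1 − D₀(k_r−k_1)/(k_1 L₀) = 1 − 2.12×0.1820/(0.186×19.3) = 0.8925, so
t_c = ln(1.978 × 0.8925) / 0.1820 = 0.5686 / 0.1820 = 3.124 d.
D_c = (k_1/k_r) L₀ e^(−k_1 t_c) = (0.186/0.368) × 19.3 × e^(−0.186×3.124) = 0.5054 × 19.3 × 0.5593 = 5.456 mg/L.
x_c = v t_c = 0.234 m/s × 3.124 d × 86400 s/d = 63170 m ≈ 63.2 km.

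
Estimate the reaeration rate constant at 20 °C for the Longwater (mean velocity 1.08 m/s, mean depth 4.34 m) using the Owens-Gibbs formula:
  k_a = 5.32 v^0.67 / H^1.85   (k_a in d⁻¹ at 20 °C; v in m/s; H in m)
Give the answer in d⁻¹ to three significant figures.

k_a ≈ 0.371 d⁻¹

k_a = 5.32 × 1.08^0.67 / 4.34^1.85 = 5.32 × 1.053 / 15.11 = 0.3706 d⁻¹.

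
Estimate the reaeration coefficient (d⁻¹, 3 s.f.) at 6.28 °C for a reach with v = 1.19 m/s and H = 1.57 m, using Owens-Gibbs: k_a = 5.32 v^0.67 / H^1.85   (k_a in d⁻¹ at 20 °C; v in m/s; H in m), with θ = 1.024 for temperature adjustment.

k_a(20) = 5.32 × 1.19^0.67 / 1.57^1.85 = 5.32 × 1.124 / 2.304 = 2.595 d⁻¹.
k_a(6.28) = 2.595 × 1.024^(6.28−20) = 2.595 × 0.7222 = 1.874 d⁻¹.

k_a ≈ 1.87 d⁻¹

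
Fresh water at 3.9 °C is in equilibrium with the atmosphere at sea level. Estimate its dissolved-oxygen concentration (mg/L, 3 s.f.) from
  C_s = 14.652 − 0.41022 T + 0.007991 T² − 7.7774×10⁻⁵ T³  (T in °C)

C_s = 14.652 − 0.41022×3.9 + 0.007991×3.9² − 7.7774×10⁻⁵×3.9³ = 13.17 mg/L.

C_s ≈ 13.2 mg/L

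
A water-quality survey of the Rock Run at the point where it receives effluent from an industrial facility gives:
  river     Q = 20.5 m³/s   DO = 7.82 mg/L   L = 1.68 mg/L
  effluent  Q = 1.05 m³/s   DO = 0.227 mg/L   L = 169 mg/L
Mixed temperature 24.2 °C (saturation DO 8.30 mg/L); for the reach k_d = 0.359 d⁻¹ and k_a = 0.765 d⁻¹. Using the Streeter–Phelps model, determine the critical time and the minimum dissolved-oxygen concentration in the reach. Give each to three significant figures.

t_c ≈ 1.61 d; minimum DO ≈ 5.71 mg/L

Mixed DO = (20.5×7.82 + 1.05×0.227)/(20.5+1.05) = 160.5/21.55 = 7.450 mg/L.
Mixed L₀ = (20.5×1.68 + 1.05×169)/(21.55) = 211.9/21.55 = 9.832 mg/L.
Initial deficit D₀ = C_s − DO₀ = 8.30 − 7.450 = 0.8500 mg/L.
t_c = (1/0.4060) ln[(0.765/0.359)(1 − 0.8500×0.4060/(0.359×9.832))] = 2.463 × ln(1.923) = 1.610 d.
D_c = (0.359/0.765) × 9.832 × e^(−0.359×1.610) = 0.4693 × 9.832 × 0.5610 = 2.589 mg/L.
Minimum DO = 8.30 − 2.589 = 5.711 mg/L.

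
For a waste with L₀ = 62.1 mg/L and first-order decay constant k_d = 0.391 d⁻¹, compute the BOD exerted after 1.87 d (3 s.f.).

y_t = L₀(1 − e^(−k_d t)) = 62.1 × (1 − e^(−0.391×1.87))
= 62.1 × (1 − 0.4813) = 62.1 × 0.5187 = 32.21 mg/L.

y ≈ 32.2 mg/L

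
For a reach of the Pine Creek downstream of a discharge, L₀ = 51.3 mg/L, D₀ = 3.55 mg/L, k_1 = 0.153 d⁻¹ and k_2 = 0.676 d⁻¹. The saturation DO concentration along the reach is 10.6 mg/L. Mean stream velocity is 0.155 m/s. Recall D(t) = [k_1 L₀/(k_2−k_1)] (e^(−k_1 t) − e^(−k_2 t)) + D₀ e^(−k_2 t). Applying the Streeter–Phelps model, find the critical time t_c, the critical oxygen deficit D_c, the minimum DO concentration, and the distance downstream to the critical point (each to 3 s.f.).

t_c = [1/(k_2−k_1)] ln[(k_2/k_1)(1 − D₀(k_2−k_1)/(k_1 L₀))]
= [1/(0.676−0.153)] ln[(0.676/0.153)(1 − 3.55×0.5230/(0.153×51.3))]
= (1/0.5230) ln[4.418 × 0.7635] = 1.912 × ln(3.373) = 1.912 × 1.216 = 2.325 d.
L(t_c) = L₀ e^(−k_1 t_c) = 51.3 × 0.7007 = 35.95 mg/L, and at the critical point k_2 D_c = k_1 L, so D_c = (0.153/0.676) × 35.95 = 8.136 mg/L.
Minimum DO = C_s − D_c = 10.6 − 8.136 = 2.464 mg/L.
x_c = v t_c = 0.155 m/s × 2.325 d × 86400 s/d = 31130 m ≈ 31.1 km.

t_c ≈ 2.32 d; D_c ≈ 8.14 mg/L; min DO ≈ 2.46 mg/L; x_c ≈ 31.1 km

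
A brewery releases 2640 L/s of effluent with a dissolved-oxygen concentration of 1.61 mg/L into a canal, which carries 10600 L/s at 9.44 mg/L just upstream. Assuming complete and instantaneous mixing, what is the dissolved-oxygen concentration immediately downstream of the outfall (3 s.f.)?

7.88 mg/L

Flow-weighted mixing: C = (Q_r C_r + Q_w C_w)/(Q_r + Q_w)
= (10600×9.44 + 2640×1.61)/(10600 + 2640) = 104300/13240 = 7.879 mg/L.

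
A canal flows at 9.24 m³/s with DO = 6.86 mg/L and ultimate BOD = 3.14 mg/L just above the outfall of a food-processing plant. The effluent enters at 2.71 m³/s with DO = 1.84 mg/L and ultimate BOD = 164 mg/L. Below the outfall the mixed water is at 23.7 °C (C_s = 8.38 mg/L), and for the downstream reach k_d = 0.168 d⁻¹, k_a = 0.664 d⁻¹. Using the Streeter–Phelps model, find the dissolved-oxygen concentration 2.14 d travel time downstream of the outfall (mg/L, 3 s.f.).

DO ≈ 1.61 mg/L

Mixed DO = (9.24×6.86 + 2.71×1.84)/(9.24+2.71) = 68.37/11.95 = 5.722 mg/L.
Mixed L₀ = (9.24×3.14 + 2.71×164)/(11.95) = 473.5/11.95 = 39.62 mg/L.
Initial deficit D₀ = C_s − DO₀ = 8.38 − 5.722 = 2.658 mg/L.
D(2.14) = [0.168×39.62/(0.664−0.168)](e^(−0.168×2.14) − e^(−0.664×2.14)) + 2.658 e^(−0.664×2.14)
= 13.42 × (0.6980 − 0.2415) + 2.658 × 0.2415 = 6.768 mg/L.
DO = 8.38 − 6.768 = 1.612 mg/L.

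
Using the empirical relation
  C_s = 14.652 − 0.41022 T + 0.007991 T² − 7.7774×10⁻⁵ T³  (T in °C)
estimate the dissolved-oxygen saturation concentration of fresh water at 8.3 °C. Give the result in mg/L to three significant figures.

C_s = 14.652 − 0.41022×8.3 + 0.007991×8.3² − 7.7774×10⁻⁵×8.3³ = 11.75 mg/L.

C_s ≈ 11.8 mg/L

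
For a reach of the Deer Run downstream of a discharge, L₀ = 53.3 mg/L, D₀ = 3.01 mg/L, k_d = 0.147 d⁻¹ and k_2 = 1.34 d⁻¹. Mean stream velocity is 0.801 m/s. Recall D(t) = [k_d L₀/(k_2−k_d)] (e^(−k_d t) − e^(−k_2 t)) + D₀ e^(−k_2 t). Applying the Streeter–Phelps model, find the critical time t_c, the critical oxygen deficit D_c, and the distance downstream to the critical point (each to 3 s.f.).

t_c ≈ 1.34 d; D_c ≈ 4.80 mg/L; x_c ≈ 92.6 km

t_c = [1/(k_2−k_d)] ln[(k_2/k_d)(1 − D₀(k_2−k_d)/(k_d L₀))]
= [1/(1.34−0.147)] ln[(1.34/0.147)(1 − 3.01×1.193/(0.147×53.3))]
= (1/1.193) ln[9.116 × 0.5417] = 0.8382 × ln(4.938) = 0.8382 × 1.597 = 1.339 d.
L(t_c) = L₀ e^(−k_d t_c) = 53.3 × 0.8214 = 43.78 mg/L, and at the critical point k_2 D_c = k_d L, so D_c = (0.147/1.34) × 43.78 = 4.803 mg/L.
x_c = v t_c = 0.801 m/s × 1.339 d × 86400 s/d = 92640 m ≈ 92.6 km.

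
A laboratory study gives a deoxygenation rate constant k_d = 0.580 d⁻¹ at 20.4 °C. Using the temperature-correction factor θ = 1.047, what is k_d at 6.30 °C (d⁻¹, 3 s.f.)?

k_d ≈ 0.304 d⁻¹

k_d(T₂) = k_d(T₁) · θ^(T₂−T₁) = 0.580 × 1.047^(6.30−20.4)
= 0.580 × 1.047^-14.1 = 0.580 × 0.5233 = 0.3035 d⁻¹.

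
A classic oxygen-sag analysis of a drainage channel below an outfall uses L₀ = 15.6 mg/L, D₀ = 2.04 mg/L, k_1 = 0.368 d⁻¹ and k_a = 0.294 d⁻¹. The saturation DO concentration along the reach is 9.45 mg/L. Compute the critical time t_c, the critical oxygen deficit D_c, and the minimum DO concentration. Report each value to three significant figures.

t_c ≈ 2.68 d; D_c ≈ 7.27 mg/L; min DO ≈ 2.18 mg/L

With k_a/k_1 = 0.7989 and 1 − D₀(k_a−k_1)/(k_1 L₀) = 1.026,
t_c = ln(0.7989 × 1.026) / (0.294 − 0.368) = ln(0.8199) / -0.07400 = -0.1985/-0.07400 = 2.683 d.
D_c = (k_1/k_a) L₀ e^(−k_1 t_c) = (0.368/0.294) × 15.6 × e^(−0.368×2.683) = 1.252 × 15.6 × 0.3726 = 7.275 mg/L.
Minimum DO = C_s − D_c = 9.45 − 7.275 = 2.175 mg/L.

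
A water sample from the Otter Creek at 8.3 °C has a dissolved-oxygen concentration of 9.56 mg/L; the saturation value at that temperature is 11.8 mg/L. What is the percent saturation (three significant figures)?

81.0 % saturation

% saturation = C/C_s × 100 = 9.56/11.8 × 100 = 81.0 %.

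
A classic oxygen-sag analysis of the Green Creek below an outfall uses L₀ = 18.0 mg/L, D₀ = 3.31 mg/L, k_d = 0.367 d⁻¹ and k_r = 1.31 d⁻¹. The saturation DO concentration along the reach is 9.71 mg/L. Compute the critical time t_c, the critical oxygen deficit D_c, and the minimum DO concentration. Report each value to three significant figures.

With k_r/k_d = 3.569 and 1 − D₀(k_r−k_d)/(k_d L₀) = 0.5275,
t_c = ln(3.569 × 0.5275) / (1.31 − 0.367) = ln(1.883) / 0.9430 = 0.6328/0.9430 = 0.6711 d.
D_c = (k_d/k_r) L₀ e^(−k_d t_c) = (0.367/1.31) × 18.0 × e^(−0.367×0.6711) = 0.2802 × 18.0 × 0.7817 = 3.942 mg/L.
Minimum DO = C_s − D_c = 9.71 − 3.942 = 5.768 mg/L.

t_c ≈ 0.671 d; D_c ≈ 3.94 mg/L; min DO ≈ 5.77 mg/L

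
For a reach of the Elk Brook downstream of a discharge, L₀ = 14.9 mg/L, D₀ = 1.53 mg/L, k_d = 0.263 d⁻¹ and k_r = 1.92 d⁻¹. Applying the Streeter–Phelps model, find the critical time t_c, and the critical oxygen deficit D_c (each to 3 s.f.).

t_c ≈ 0.571 d; D_c ≈ 1.76 mg/L

At the critical point dD/dt = 0, so k_d L₀ e^(−k_d t) = k_r D. Substituting D(t) from the Streeter–Phelps equation and solving for t gives
t_c = ln[(k_r/k_d)(1 − D₀(k_r−k_d)/(k_d L₀))] / (k_r−k_d).
Here k_r−k_d = 1.657 d⁻¹ and 1 − D₀(k_r−k_d)/(k_d L₀) = 1 − 1.53×1.657/(0.263×14.9) = 0.3530, so
t_c = ln(7.300 × 0.3530) / 1.657 = 0.9468 / 1.657 = 0.5714 d.
D_c = (k_d/k_r) L₀ e^(−k_d t_c) = (0.263/1.92) × 14.9 × e^(−0.263×0.5714) = 0.1370 × 14.9 × 0.8605 = 1.756 mg/L.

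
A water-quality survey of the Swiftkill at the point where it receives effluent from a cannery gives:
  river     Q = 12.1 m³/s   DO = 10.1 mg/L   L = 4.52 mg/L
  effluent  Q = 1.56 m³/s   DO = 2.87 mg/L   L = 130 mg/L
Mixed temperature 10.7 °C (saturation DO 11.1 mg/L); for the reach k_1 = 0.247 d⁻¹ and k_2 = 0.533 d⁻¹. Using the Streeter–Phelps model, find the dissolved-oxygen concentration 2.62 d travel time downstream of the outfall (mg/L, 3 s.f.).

DO ≈ 6.15 mg/L

Mixed DO = (12.1×10.1 + 1.56×2.87)/(12.1+1.56) = 126.7/13.66 = 9.274 mg/L.
Mixed L₀ = (12.1×4.52 + 1.56×130)/(13.66) = 257.5/13.66 = 18.85 mg/L.
Initial deficit D₀ = C_s − DO₀ = 11.1 − 9.274 = 1.826 mg/L.
D(2.62) = [0.247×18.85/(0.533−0.247)](e^(−0.247×2.62) − e^(−0.533×2.62)) + 1.826 e^(−0.533×2.62)
= 16.28 × (0.5235 − 0.2475) + 1.826 × 0.2475 = 4.946 mg/L.
DO = 11.1 − 4.946 = 6.154 mg/L.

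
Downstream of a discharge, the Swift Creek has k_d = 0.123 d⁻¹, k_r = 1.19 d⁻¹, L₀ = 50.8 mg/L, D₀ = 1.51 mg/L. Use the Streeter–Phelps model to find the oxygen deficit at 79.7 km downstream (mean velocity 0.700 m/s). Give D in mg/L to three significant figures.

D ≈ 4.07 mg/L

Travel time t = x/v = 79.7 km / (0.700 m/s) = 79700 m / 0.700 m/s = 113900 s = 1.318 d.
k_d L₀/(k_r−k_d) = 0.123×50.8/(1.19−0.123) = 6.248/1.067 = 5.856 mg/L.
e^(−k_d t) = e^(−0.123×1.318) = 0.8504; e^(−k_r t) = e^(−1.19×1.318) = 0.2084.
D = 5.856 × (0.8504 − 0.2084) + 1.51 × 0.2084 = 3.759 + 0.3147 = 4.074 mg/L.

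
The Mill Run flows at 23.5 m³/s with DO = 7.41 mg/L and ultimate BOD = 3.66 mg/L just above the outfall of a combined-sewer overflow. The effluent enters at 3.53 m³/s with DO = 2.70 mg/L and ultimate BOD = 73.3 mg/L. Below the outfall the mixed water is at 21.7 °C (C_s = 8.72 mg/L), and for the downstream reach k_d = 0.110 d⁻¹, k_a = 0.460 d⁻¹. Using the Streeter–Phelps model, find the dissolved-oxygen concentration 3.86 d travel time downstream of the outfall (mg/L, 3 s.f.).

Mixed DO = (23.5×7.41 + 3.53×2.70)/(23.5+3.53) = 183.7/27.03 = 6.795 mg/L.
Mixed L₀ = (23.5×3.66 + 3.53×73.3)/(27.03) = 344.8/27.03 = 12.75 mg/L.
Initial deficit D₀ = C_s − DO₀ = 8.72 − 6.795 = 1.925 mg/L.
D(3.86) = [0.110×12.75/(0.460−0.110)](e^(−0.110×3.86) − e^(−0.460×3.86)) + 1.925 e^(−0.460×3.86)
= 4.009 × (0.6540 − 0.1694) + 1.925 × 0.1694 = 2.269 mg/L.
DO = 8.72 − 2.269 = 6.451 mg/L.

DO ≈ 6.45 mg/L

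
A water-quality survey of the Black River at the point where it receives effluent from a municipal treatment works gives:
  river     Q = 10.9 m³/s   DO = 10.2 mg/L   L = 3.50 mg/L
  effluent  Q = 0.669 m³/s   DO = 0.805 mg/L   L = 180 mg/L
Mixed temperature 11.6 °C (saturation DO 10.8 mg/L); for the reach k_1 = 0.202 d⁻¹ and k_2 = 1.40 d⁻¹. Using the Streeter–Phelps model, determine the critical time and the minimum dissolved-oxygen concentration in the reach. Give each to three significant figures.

Mixed DO = (10.9×10.2 + 0.669×0.805)/(10.9+0.669) = 111.7/11.57 = 9.657 mg/L.
Mixed L₀ = (10.9×3.50 + 0.669×180)/(11.57) = 158.6/11.57 = 13.71 mg/L.
Initial deficit D₀ = C_s − DO₀ = 10.8 − 9.657 = 1.143 mg/L.
t_c = (1/1.198) ln[(1.40/0.202)(1 − 1.143×1.198/(0.202×13.71))] = 0.8347 × ln(3.502) = 1.046 d.
D_c = (0.202/1.40) × 13.71 × e^(−0.202×1.046) = 0.1443 × 13.71 × 0.8095 = 1.601 mg/L.
Minimum DO = 10.8 − 1.601 = 9.199 mg/L.

t_c ≈ 1.05 d; minimum DO ≈ 9.20 mg/L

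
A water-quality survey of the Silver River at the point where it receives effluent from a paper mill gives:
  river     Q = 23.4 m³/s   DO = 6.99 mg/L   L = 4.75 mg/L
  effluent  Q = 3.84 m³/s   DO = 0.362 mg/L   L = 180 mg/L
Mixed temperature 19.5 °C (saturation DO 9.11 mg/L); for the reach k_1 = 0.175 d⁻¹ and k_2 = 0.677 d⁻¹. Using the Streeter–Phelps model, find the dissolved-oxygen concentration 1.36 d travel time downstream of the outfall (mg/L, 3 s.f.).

DO ≈ 3.89 mg/L

Mixed DO = (23.4×6.99 + 3.84×0.362)/(23.4+3.84) = 165.0/27.24 = 6.056 mg/L.
Mixed L₀ = (23.4×4.75 + 3.84×180)/(27.24) = 802.3/27.24 = 29.45 mg/L.
Initial deficit D₀ = C_s − DO₀ = 9.11 − 6.056 = 3.054 mg/L.
D(1.36) = [0.175×29.45/(0.677−0.175)](e^(−0.175×1.36) − e^(−0.677×1.36)) + 3.054 e^(−0.677×1.36)
= 10.27 × (0.7882 − 0.3982) + 3.054 × 0.3982 = 5.221 mg/L.
DO = 9.11 − 5.221 = 3.889 mg/L.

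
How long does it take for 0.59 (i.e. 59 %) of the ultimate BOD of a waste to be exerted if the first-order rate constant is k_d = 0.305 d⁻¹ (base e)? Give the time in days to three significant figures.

y/L₀ = 1 − e^(−k_d t) = 0.59 ⇒ e^(−k_d t) = 0.410
t = −ln(0.410) / 0.305 = 0.8916 / 0.305 = 2.923 d.

t ≈ 2.92 d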